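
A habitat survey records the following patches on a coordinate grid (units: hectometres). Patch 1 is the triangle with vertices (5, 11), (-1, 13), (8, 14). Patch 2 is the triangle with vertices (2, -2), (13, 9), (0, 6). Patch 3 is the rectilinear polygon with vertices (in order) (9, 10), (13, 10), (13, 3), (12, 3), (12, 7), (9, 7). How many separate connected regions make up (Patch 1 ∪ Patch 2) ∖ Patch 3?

(Patch 1 ∪ Patch 2) ∖ Patch 3 splits into 2 disjoint pieces (area 12, area 50.8462).

2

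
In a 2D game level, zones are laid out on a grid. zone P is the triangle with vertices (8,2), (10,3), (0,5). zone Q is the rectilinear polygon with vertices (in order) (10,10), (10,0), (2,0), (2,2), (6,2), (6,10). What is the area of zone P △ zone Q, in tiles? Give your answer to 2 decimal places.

47.30

|zone P| = 7, |zone Q| = 48, |zone P∩zone Q| = 3.85.
|zone P △ zone Q| = |zone P| + |zone Q| − 2·|zone P∩zone Q| = 7 + 48 − 7.7 = 47.30.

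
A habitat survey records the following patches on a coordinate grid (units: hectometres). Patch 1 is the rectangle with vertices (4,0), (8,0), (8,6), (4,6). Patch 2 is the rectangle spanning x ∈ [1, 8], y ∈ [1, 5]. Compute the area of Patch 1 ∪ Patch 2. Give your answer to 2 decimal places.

36.00

By inclusion–exclusion:
Individual areas: |Patch 1| = 24, |Patch 2| = 28.
|Patch 1∩Patch 2|: x∈[4,8], y∈[1,5] → 4·4 = 16.
|Patch 1 ∪ Patch 2| = 52 − 16 = 36.00.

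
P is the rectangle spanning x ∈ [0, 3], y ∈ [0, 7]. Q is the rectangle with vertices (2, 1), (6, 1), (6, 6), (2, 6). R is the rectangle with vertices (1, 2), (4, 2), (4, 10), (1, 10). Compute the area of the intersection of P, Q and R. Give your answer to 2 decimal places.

The intersection is the polygon with vertices (2,6), (3,6), (3,2), (2,2).
By the shoelace formula its area is 4.00.

4.00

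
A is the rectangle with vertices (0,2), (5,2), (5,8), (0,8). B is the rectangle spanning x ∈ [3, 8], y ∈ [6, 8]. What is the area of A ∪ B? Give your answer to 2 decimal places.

36.00

By inclusion–exclusion:
Individual areas: |A| = 30, |B| = 10.
|A∩B|: x∈[3,5], y∈[6,8] → 2·2 = 4.
|A ∪ B| = 40 − 4 = 36.00.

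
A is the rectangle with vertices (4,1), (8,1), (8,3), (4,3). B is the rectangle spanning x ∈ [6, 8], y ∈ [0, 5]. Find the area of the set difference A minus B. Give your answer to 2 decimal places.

|A∩B|: x∈[6,8], y∈[1,3] → 2·2 = 4.
|A| = 8.
|A ∖ B| = |A| − |A∩B| = 8 − 4 = 4.00.

4.00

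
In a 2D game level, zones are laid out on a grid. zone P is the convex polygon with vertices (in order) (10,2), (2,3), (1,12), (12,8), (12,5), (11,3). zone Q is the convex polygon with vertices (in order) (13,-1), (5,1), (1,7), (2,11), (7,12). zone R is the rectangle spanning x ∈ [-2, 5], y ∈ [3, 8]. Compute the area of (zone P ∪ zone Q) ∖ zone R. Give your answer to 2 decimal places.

82.55

|zone P ∪ zone Q| = 99.5908.
|(zone P ∪ zone Q) ∩ zone R| = 17.0417.
|(zone P ∪ zone Q) ∖ zone R| = 99.5908 − 17.0417 = 82.55.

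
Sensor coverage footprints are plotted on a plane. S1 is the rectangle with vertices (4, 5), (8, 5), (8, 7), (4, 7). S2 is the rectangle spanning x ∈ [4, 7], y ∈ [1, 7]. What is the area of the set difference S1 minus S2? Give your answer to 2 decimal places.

2.00

|S1∩S2|: x∈[4,7], y∈[5,7] → 3·2 = 6.
|S1| = 8.
|S1 ∖ S2| = |S1| − |S1∩S2| = 8 − 6 = 2.00.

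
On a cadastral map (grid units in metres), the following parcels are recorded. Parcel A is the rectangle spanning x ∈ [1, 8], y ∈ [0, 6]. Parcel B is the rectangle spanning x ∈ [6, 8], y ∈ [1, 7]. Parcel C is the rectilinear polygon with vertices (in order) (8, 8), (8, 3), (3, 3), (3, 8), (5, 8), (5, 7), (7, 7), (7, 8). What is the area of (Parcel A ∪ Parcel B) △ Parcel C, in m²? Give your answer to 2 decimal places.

33.00

|Parcel A ∪ Parcel B| = 44.
|(Parcel A ∪ Parcel B) ∩ Parcel C| = 17.
|(Parcel A ∪ Parcel B) △ Parcel C| = 44 + 23 − 34 = 33.00.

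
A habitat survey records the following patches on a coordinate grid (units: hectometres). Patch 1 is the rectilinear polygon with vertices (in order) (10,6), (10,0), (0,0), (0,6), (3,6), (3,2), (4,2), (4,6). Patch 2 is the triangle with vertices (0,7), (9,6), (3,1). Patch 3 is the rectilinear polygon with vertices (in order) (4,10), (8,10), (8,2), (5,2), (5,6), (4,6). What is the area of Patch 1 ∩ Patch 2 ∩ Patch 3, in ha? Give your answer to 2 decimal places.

6.25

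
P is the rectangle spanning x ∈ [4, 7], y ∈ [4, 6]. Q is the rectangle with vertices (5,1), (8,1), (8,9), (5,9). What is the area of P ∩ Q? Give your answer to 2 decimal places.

4.00

|P∩Q|: x∈[5,7], y∈[4,6] → 2·2 = 4.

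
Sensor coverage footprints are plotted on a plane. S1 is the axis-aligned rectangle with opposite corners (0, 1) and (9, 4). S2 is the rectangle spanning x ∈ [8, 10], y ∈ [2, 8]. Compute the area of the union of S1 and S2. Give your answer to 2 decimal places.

By inclusion–exclusion:
Individual areas: |S1| = 27, |S2| = 12.
|S1∩S2|: x∈[8,9], y∈[2,4] → 1·2 = 2.
|S1 ∪ S2| = 39 − 2 = 37.00.

37.00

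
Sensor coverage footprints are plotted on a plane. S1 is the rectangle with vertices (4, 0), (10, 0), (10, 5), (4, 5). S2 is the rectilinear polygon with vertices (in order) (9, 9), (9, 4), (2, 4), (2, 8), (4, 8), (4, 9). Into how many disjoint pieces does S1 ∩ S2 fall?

S1 ∩ S2 is a single connected region.

1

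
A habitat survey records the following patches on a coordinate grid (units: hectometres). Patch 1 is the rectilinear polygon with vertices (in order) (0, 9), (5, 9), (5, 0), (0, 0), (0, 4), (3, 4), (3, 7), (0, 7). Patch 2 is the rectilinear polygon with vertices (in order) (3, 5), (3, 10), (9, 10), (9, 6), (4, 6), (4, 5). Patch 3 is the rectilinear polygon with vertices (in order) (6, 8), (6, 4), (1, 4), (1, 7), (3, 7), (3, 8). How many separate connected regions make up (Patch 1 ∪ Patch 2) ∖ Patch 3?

(Patch 1 ∪ Patch 2) ∖ Patch 3 splits into 2 disjoint pieces (area 24, area 20).

2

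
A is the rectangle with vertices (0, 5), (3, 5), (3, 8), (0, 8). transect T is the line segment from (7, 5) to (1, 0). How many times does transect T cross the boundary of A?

The segment lies entirely outside A and never meets its boundary.

0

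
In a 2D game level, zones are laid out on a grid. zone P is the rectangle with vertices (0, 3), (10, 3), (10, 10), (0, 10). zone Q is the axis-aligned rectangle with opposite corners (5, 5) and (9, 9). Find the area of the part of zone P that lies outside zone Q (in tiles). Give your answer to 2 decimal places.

54.00

|zone P∩zone Q|: x∈[5,9], y∈[5,9] → 4·4 = 16.
|zone P| = 70.
|zone P ∖ zone Q| = |zone P| − |zone P∩zone Q| = 70 − 16 = 54.00.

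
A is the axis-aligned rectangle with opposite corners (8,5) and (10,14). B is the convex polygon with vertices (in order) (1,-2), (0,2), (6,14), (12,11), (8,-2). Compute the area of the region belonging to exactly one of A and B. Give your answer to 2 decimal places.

|A| = 18, |B| = 119, |A∩B| = 15.
|A △ B| = |A| + |B| − 2·|A∩B| = 18 + 119 − 30 = 107.00.

107.00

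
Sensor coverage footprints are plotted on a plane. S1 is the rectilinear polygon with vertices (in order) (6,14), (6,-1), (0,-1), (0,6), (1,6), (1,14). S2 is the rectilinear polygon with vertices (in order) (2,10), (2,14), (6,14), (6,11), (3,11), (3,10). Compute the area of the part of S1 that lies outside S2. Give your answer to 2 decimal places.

69.00

|S1| = 82, |S1∩S2| = 13.
|S1 ∖ S2| = |S1| − |S1∩S2| = 82 − 13 = 69.00.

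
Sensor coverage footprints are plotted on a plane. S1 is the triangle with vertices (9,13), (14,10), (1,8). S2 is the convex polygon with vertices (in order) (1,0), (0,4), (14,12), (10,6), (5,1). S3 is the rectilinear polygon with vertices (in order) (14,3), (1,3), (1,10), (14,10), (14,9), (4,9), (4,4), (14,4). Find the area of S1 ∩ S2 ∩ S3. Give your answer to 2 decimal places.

1.14

The intersection is the polygon with vertices (12.514,9.771), (9.21,9.263), (10.5,10), (12.667,10).
By the shoelace formula its area is 1.14.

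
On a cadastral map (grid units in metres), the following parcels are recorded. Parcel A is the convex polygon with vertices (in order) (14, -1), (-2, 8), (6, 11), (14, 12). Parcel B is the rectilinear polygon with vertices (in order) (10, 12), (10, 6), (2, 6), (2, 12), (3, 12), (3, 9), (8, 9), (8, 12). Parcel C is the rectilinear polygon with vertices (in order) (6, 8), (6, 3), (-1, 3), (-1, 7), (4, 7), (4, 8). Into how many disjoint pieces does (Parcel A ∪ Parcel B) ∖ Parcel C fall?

1

(Parcel A ∪ Parcel B) ∖ Parcel C is a single connected region.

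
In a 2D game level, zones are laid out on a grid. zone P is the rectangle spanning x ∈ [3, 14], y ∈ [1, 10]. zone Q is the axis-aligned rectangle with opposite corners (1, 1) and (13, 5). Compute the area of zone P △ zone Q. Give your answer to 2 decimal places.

67.00

|zone P∩zone Q|: x∈[3,13], y∈[1,5] → 10·4 = 40.
|zone P △ zone Q| = |zone P| + |zone Q| − 2·|zone P∩zone Q| = 99 + 48 − 80 = 67.00.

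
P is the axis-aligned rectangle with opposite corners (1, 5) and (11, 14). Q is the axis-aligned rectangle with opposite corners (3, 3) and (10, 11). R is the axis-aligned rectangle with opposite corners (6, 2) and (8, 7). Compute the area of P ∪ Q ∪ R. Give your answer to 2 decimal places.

106.00

By inclusion–exclusion:
Individual areas: |P| = 90, |Q| = 56, |R| = 10.
|P∩Q|: x∈[3,10], y∈[5,11] → 7·6 = 42.
|P∩R|: x∈[6,8], y∈[5,7] → 2·2 = 4.
|Q∩R|: x∈[6,8], y∈[3,7] → 2·4 = 8.
|P∩Q∩R| = 4.
|P ∪ Q ∪ R| = 156 − 54 + 4 = 106.00.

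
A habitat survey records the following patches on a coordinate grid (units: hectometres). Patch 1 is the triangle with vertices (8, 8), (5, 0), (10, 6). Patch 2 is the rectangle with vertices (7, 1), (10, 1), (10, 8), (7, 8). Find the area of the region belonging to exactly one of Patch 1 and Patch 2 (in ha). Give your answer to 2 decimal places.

|Patch 1| = 11, |Patch 2| = 21, |Patch 1∩Patch 2| = 8.0667.
|Patch 1 △ Patch 2| = |Patch 1| + |Patch 2| − 2·|Patch 1∩Patch 2| = 11 + 21 − 16.1333 = 15.87.

15.87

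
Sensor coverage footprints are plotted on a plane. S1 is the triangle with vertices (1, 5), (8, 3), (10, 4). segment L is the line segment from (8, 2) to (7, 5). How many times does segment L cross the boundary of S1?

2

The segment meets the boundary at (7.231,4.308), (7.632,3.105).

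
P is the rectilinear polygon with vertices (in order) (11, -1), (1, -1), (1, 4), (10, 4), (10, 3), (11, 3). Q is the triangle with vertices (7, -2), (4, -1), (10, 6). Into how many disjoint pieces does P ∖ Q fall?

2

P ∖ Q splits into 2 disjoint pieces (area 12.4375, area 25.7143).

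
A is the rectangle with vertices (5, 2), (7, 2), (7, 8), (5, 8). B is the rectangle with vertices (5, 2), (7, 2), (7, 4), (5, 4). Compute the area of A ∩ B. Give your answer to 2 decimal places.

|A∩B|: x∈[5,7], y∈[2,4] → 2·2 = 4.

4.00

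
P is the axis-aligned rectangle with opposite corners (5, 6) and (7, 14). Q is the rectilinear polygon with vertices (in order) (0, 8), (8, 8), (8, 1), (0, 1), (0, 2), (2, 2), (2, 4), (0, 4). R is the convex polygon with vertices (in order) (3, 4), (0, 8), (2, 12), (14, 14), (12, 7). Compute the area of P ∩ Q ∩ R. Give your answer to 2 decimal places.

4.00

The intersection is the polygon with vertices (5,6), (5,8), (7,8), (7,6).
By the shoelace formula its area is 4.00.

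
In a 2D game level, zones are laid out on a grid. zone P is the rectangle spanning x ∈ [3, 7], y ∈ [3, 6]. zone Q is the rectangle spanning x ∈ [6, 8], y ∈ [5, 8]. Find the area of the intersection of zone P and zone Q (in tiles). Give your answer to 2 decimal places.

1.00

|zone P∩zone Q|: x∈[6,7], y∈[5,6] → 1·1 = 1.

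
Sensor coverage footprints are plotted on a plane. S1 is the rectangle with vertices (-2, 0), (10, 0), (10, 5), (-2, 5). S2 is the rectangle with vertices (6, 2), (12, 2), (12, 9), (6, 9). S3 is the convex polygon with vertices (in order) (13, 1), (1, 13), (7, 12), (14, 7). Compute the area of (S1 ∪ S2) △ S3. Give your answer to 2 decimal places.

95.96

|S1 ∪ S2| = 90.
|(S1 ∪ S2) ∩ S3| = 23.7714.
|(S1 ∪ S2) △ S3| = 90 + 53.5 − 47.5429 = 95.96.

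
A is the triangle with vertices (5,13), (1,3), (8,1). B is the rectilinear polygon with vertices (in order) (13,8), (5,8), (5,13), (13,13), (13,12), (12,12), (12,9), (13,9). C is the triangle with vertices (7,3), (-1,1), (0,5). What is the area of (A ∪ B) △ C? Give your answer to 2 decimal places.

|A ∪ B| = 72.875.
|(A ∪ B) ∩ C| = 7.0154.
|(A ∪ B) △ C| = 72.875 + 15 − 14.0308 = 73.84.

73.84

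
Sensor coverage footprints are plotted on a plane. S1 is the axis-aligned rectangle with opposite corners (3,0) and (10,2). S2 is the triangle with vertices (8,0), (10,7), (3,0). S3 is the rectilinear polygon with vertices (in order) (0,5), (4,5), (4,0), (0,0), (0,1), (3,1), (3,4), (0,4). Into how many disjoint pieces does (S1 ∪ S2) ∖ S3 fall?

1

(S1 ∪ S2) ∖ S3 is a single connected region.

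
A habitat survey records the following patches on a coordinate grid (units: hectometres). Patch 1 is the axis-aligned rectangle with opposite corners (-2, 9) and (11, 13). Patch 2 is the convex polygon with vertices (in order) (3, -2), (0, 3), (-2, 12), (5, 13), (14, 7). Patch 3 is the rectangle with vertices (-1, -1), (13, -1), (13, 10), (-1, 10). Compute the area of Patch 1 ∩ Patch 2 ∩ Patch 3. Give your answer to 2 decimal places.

The intersection is the polygon with vertices (11,9), (-1,9), (-1,10), (9.5,10).
By the shoelace formula its area is 11.25.

11.25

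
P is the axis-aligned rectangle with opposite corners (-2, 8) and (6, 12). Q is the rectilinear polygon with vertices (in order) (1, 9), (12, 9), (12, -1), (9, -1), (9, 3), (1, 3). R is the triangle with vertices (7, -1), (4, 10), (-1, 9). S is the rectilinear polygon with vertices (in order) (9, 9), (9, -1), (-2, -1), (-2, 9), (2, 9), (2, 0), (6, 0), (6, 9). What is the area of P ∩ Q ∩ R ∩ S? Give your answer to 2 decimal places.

1.00

The intersection is the polygon with vertices (1,9), (2,9), (2,8), (1,8).
By the shoelace formula its area is 1.00.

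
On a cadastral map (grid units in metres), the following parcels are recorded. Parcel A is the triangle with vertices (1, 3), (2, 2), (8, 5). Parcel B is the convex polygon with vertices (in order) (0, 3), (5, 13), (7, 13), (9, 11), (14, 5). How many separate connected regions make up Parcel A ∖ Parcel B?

1

Parcel A ∖ Parcel B is a single connected region.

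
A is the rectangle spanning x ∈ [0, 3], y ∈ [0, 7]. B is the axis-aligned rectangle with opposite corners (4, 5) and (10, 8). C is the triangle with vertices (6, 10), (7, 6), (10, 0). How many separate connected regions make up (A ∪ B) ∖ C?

(A ∪ B) ∖ C splits into 3 disjoint pieces (area 21, area 7.8, area 8.75).

3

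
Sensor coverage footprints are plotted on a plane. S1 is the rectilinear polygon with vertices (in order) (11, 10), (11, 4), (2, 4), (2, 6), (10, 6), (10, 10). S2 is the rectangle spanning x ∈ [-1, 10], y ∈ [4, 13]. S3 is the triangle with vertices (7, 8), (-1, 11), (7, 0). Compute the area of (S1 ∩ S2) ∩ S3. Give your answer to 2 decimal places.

The region (S1 ∩ S2) ∩ S3 is the polygon with vertices (7,6), (7,4), (4.091,4), (2.636,6).
By the shoelace formula its area is 7.27.

7.27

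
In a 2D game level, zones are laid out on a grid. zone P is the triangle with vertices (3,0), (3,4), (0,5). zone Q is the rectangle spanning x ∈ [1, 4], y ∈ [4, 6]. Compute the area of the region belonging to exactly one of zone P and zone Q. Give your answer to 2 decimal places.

10.67

|zone P| = 6, |zone Q| = 6, |zone P∩zone Q| = 0.6667.
|zone P △ zone Q| = |zone P| + |zone Q| − 2·|zone P∩zone Q| = 6 + 6 − 1.3333 = 10.67.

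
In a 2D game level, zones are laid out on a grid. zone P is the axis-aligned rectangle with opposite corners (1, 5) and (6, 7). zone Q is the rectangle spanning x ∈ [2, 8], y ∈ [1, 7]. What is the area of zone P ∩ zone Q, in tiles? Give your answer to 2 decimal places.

|zone P∩zone Q|: x∈[2,6], y∈[5,7] → 4·2 = 8.

8.00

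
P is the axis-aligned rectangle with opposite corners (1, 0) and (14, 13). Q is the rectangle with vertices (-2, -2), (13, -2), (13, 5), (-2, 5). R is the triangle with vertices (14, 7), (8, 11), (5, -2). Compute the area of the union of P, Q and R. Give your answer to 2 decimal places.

214.00

By inclusion–exclusion:
Individual areas: |P| = 169, |Q| = 105, |R| = 45.
|P∩Q|: x∈[1,13], y∈[0,5] → 12·5 = 60.
|P∩R| = 43.4615.
|Q∩R| = 18.8462.
|P∩Q∩R| = 17.3077.
|P ∪ Q ∪ R| = 319 − 122.3077 + 17.3077 = 214.00.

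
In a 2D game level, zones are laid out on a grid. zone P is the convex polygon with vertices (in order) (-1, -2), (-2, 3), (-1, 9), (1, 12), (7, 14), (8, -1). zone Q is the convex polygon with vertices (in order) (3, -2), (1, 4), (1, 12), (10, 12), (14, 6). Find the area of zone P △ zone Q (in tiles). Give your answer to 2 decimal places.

|zone P| = 124.5, |zone Q| = 120, |zone P∩zone Q| = 77.3047.
|zone P △ zone Q| = |zone P| + |zone Q| − 2·|zone P∩zone Q| = 124.5 + 120 − 154.6094 = 89.89.

89.89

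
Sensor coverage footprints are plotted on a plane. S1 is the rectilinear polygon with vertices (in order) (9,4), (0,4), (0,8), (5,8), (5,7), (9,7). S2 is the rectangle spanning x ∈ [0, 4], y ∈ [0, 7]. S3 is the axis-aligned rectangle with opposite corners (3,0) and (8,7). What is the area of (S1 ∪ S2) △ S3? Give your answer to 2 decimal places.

45.00

|S1 ∪ S2| = 48.
|(S1 ∪ S2) ∩ S3| = 19.
|(S1 ∪ S2) △ S3| = 48 + 35 − 38 = 45.00.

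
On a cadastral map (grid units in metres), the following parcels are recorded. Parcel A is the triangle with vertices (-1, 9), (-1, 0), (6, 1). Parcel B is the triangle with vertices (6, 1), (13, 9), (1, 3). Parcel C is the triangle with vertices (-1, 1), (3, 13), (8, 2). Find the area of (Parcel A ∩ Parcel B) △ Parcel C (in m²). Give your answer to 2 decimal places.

47.61

|Parcel A ∩ Parcel B| = 5.087.
|(Parcel A ∩ Parcel B) ∩ Parcel C| = 4.7364.
|(Parcel A ∩ Parcel B) △ Parcel C| = 5.087 + 52 − 9.4728 = 47.61.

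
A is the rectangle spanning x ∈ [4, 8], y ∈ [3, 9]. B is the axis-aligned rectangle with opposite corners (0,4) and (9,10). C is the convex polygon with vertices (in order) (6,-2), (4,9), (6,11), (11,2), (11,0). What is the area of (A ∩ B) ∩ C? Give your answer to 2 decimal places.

17.02

The region (A ∩ B) ∩ C is the polygon with vertices (7.111,9), (8,7.4), (8,4), (4.909,4), (4,9).
By the shoelace formula its area is 17.02.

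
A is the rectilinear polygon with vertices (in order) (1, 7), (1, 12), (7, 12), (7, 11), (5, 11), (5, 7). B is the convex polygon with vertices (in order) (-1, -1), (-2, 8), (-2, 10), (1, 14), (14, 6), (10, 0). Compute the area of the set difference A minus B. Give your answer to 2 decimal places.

|A| = 22, |A∩B| = 20.0625.
|A ∖ B| = |A| − |A∩B| = 22 − 20.0625 = 1.94.

1.94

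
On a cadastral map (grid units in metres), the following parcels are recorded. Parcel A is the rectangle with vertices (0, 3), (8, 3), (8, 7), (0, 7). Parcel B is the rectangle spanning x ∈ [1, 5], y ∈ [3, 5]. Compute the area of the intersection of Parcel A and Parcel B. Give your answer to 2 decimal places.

8.00

|Parcel A∩Parcel B|: x∈[1,5], y∈[3,5] → 4·2 = 8.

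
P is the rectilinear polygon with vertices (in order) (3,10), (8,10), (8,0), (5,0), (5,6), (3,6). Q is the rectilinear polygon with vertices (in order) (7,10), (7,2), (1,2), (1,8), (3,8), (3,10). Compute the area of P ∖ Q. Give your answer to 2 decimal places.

|P| = 38, |P∩Q| = 24.
|P ∖ Q| = |P| − |P∩Q| = 38 − 24 = 14.00.

14.00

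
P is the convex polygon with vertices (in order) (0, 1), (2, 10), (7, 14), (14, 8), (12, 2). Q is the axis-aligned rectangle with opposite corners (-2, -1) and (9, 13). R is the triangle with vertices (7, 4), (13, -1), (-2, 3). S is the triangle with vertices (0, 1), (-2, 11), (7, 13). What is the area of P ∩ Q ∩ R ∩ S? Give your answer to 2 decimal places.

0.66

The intersection is the polygon with vertices (0.308,2.385), (0.506,3.279), (1.386,3.376), (0.74,2.269).
By the shoelace formula its area is 0.66.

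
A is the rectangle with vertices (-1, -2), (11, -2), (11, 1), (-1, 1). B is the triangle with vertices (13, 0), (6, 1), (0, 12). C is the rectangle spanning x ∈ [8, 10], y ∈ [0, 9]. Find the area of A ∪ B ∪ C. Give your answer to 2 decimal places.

80.33

By inclusion–exclusion:
Individual areas: |A| = 36, |B| = 35.5, |C| = 18.
|A∩B| = 1.7857.
|A∩C|: x∈[8,10], y∈[0,1] → 2·1 = 2.
|B∩C| = 6.2418.
|A∩B∩C| = 0.8571.
|A ∪ B ∪ C| = 89.5 − 10.0275 + 0.8571 = 80.33.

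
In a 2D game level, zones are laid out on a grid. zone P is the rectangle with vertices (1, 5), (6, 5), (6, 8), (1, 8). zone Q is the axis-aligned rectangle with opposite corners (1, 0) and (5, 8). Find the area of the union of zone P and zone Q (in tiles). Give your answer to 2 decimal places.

35.00

By inclusion–exclusion:
Individual areas: |zone P| = 15, |zone Q| = 32.
|zone P∩zone Q|: x∈[1,5], y∈[5,8] → 4·3 = 12.
|zone P ∪ zone Q| = 47 − 12 = 35.00.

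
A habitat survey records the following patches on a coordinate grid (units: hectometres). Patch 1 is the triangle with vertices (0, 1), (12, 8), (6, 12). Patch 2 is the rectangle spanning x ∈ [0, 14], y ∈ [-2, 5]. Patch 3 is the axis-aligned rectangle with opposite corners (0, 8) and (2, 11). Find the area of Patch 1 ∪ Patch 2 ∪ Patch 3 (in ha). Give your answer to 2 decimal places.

139.65

By inclusion–exclusion:
Individual areas: |Patch 1| = 45, |Patch 2| = 98, |Patch 3| = 6.
|Patch 1∩Patch 2| = 9.3506.
|Patch 1∩Patch 3| = 0.
|Patch 2∩Patch 3| = 0 (no overlap).
|Patch 1∩Patch 2∩Patch 3| = 0.
|Patch 1 ∪ Patch 2 ∪ Patch 3| = 149 − 9.3506 + 0 = 139.65.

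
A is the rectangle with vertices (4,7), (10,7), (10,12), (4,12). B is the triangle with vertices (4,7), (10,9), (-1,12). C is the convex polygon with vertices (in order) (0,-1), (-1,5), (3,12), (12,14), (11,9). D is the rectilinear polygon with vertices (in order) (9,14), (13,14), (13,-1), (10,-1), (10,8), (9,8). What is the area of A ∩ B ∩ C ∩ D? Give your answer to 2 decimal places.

0.30

The intersection is the polygon with vertices (9,8.667), (9,9.273), (10,9).
By the shoelace formula its area is 0.30.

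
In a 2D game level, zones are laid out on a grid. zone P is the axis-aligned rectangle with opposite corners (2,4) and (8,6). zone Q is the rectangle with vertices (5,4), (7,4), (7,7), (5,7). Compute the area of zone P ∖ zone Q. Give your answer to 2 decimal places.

8.00

|zone P∩zone Q|: x∈[5,7], y∈[4,6] → 2·2 = 4.
|zone P| = 12.
|zone P ∖ zone Q| = |zone P| − |zone P∩zone Q| = 12 − 4 = 8.00.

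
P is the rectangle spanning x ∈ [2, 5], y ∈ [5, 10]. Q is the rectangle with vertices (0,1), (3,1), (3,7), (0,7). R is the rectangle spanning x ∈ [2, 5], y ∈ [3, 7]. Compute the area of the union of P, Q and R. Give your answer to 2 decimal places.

35.00

By inclusion–exclusion:
Individual areas: |P| = 15, |Q| = 18, |R| = 12.
|P∩Q|: x∈[2,3], y∈[5,7] → 1·2 = 2.
|P∩R|: x∈[2,5], y∈[5,7] → 3·2 = 6.
|Q∩R|: x∈[2,3], y∈[3,7] → 1·4 = 4.
|P∩Q∩R| = 2.
|P ∪ Q ∪ R| = 45 − 12 + 2 = 35.00.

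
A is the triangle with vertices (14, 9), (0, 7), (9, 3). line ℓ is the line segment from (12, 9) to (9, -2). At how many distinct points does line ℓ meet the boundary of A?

2

The segment meets the boundary at (11.027,5.432), (11.919,8.703).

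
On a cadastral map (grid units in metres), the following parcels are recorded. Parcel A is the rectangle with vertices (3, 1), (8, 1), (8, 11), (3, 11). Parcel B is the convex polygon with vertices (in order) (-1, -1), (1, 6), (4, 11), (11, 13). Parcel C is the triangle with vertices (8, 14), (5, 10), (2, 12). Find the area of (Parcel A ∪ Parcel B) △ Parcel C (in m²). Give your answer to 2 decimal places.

76.89

|Parcel A ∪ Parcel B| = 71.25.
|(Parcel A ∪ Parcel B) ∩ Parcel C| = 1.6818.
|(Parcel A ∪ Parcel B) △ Parcel C| = 71.25 + 9 − 3.3636 = 76.89.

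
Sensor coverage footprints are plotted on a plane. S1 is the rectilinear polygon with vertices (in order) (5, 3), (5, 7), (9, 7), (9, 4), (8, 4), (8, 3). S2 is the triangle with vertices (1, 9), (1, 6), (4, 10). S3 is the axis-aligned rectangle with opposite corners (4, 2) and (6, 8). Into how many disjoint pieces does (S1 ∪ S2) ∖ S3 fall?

(S1 ∪ S2) ∖ S3 splits into 2 disjoint pieces (area 11, area 4.5).

2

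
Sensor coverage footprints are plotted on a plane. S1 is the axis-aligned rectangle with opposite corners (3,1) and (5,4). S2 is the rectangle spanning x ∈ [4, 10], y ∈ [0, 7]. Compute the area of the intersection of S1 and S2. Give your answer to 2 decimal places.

|S1∩S2|: x∈[4,5], y∈[1,4] → 1·3 = 3.

3.00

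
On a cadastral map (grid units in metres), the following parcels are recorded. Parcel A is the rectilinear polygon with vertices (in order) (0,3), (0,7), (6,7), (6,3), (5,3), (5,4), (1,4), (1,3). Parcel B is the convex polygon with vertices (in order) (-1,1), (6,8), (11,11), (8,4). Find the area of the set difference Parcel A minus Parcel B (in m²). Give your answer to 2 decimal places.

11.67

|Parcel A| = 20, |Parcel A∩Parcel B| = 8.3333.
|Parcel A ∖ Parcel B| = |Parcel A| − |Parcel A∩Parcel B| = 20 − 8.3333 = 11.67.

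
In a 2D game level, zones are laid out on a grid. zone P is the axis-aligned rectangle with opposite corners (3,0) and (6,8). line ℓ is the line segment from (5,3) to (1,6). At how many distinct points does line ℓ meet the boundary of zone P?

The segment meets the boundary at (3,4.5).

1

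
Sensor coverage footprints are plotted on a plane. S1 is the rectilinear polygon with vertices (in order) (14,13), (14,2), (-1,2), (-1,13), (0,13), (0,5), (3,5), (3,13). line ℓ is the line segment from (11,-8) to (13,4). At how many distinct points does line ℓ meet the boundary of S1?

1

The segment meets the boundary at (12.667,2).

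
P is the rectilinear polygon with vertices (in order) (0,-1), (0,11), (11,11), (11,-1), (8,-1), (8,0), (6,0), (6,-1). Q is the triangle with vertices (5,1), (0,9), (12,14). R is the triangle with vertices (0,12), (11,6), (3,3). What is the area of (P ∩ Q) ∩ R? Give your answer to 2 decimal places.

The region (P ∩ Q) ∩ R is the polygon with vertices (6.855,4.446), (3.608,3.228), (2.143,5.571), (0.878,9.366), (3.118,10.299), (8.443,7.395).
By the shoelace formula its area is 31.38.

31.38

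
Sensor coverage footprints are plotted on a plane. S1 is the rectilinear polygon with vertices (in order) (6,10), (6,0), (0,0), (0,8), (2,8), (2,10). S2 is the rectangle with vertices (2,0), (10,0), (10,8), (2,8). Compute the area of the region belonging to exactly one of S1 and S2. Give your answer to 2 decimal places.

56.00

|S1| = 56, |S2| = 64, |S1∩S2| = 32.
|S1 △ S2| = |S1| + |S2| − 2·|S1∩S2| = 56 + 64 − 64 = 56.00.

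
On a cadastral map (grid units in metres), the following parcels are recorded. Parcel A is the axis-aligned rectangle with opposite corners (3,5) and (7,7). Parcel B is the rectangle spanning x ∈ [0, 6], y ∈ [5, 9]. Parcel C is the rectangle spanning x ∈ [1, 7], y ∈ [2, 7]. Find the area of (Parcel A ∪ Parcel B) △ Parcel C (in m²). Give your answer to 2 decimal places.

32.00

|Parcel A ∪ Parcel B| = 26.
|(Parcel A ∪ Parcel B) ∩ Parcel C| = 12.
|(Parcel A ∪ Parcel B) △ Parcel C| = 26 + 30 − 24 = 32.00.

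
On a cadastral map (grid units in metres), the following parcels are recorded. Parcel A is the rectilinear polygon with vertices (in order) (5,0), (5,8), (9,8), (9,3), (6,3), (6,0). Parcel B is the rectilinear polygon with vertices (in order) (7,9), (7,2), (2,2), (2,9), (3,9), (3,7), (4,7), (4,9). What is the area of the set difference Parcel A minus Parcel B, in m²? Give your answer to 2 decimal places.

12.00

|Parcel A| = 23, |Parcel A∩Parcel B| = 11.
|Parcel A ∖ Parcel B| = |Parcel A| − |Parcel A∩Parcel B| = 23 − 11 = 12.00.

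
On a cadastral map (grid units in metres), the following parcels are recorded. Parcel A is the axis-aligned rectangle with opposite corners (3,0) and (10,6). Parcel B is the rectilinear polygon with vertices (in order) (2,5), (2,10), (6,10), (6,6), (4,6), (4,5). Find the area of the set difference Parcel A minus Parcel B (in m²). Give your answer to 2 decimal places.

41.00

|Parcel A| = 42, |Parcel A∩Parcel B| = 1.
|Parcel A ∖ Parcel B| = |Parcel A| − |Parcel A∩Parcel B| = 42 − 1 = 41.00.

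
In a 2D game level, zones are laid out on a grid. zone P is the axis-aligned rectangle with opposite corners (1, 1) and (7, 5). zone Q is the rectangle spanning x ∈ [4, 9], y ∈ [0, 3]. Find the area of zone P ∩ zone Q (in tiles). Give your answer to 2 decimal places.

|zone P∩zone Q|: x∈[4,7], y∈[1,3] → 3·2 = 6.

6.00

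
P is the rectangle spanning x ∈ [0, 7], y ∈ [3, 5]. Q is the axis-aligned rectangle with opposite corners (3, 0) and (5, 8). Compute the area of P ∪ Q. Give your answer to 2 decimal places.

By inclusion–exclusion:
Individual areas: |P| = 14, |Q| = 16.
|P∩Q|: x∈[3,5], y∈[3,5] → 2·2 = 4.
|P ∪ Q| = 30 − 4 = 26.00.

26.00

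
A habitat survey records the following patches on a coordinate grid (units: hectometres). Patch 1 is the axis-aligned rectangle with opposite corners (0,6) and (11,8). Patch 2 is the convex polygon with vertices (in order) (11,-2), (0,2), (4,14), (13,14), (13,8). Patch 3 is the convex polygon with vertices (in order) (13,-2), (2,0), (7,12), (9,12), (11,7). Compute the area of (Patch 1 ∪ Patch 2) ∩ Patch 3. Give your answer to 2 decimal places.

80.45

The region (Patch 1 ∪ Patch 2) ∩ Patch 3 is the polygon with vertices (11.07,-1.649), (9,-1.273), (2.461,1.105), (7,12), (9,12), (11,7), (11.947,2.737).
By the shoelace formula its area is 80.45.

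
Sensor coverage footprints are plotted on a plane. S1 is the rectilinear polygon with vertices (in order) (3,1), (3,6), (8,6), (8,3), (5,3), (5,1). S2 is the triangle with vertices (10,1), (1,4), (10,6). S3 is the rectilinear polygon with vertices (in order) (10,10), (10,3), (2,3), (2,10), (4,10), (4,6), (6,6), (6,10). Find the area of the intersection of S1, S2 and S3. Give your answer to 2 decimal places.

The intersection is the polygon with vertices (8,5.556), (8,3), (5,3), (4,3), (3,3.333), (3,4.444).
By the shoelace formula its area is 9.83.

9.83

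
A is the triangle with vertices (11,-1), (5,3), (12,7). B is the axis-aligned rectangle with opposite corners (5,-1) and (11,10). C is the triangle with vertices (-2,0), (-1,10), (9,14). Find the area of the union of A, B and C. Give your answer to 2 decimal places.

117.25

By inclusion–exclusion:
Individual areas: |A| = 26, |B| = 66, |C| = 48.
|A∩B| = 22.2857.
|A∩C| = 0.
|B∩C| = 0.4675.
|A∩B∩C| = 0.
|A ∪ B ∪ C| = 140 − 22.7532 + 0 = 117.25.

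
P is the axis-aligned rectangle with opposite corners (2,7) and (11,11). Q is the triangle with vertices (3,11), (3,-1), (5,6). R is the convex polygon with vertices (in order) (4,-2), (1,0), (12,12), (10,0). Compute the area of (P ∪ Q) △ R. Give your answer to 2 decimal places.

89.59

|P ∪ Q| = 44.8.
|(P ∪ Q) ∩ R| = 9.105.
|(P ∪ Q) △ R| = 44.8 + 63 − 18.21 = 89.59.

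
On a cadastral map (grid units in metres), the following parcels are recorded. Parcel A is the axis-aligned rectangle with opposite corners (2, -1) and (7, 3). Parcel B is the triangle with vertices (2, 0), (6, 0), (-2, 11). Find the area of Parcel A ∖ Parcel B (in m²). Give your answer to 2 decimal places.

11.27

|Parcel A| = 20, |Parcel A∩Parcel B| = 8.7273.
|Parcel A ∖ Parcel B| = |Parcel A| − |Parcel A∩Parcel B| = 20 − 8.7273 = 11.27.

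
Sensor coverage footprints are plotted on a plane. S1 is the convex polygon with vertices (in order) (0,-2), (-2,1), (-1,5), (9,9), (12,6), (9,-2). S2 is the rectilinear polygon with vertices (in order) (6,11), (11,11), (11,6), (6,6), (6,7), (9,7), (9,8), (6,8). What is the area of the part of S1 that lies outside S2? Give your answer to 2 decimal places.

100.25

|S1| = 108.5, |S1∩S2| = 8.25.
|S1 ∖ S2| = |S1| − |S1∩S2| = 108.5 − 8.25 = 100.25.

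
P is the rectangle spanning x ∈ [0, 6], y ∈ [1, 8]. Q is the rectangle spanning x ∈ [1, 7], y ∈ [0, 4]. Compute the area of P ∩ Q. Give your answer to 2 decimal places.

|P∩Q|: x∈[1,6], y∈[1,4] → 5·3 = 15.

15.00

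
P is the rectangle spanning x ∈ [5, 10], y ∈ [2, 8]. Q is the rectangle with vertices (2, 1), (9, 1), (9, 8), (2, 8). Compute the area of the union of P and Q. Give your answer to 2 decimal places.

By inclusion–exclusion:
Individual areas: |P| = 30, |Q| = 49.
|P∩Q|: x∈[5,9], y∈[2,8] → 4·6 = 24.
|P ∪ Q| = 79 − 24 = 55.00.

55.00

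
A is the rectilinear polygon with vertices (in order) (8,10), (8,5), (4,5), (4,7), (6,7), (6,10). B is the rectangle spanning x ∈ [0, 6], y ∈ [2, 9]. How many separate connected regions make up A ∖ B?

1

A ∖ B is a single connected region.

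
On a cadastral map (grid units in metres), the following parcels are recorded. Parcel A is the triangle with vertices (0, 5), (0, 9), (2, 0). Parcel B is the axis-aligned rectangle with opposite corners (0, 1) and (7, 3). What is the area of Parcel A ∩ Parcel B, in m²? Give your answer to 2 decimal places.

0.71

The intersection is the polygon with vertices (1.778,1), (1.6,1), (0.8,3), (1.333,3).
By the shoelace formula its area is 0.71.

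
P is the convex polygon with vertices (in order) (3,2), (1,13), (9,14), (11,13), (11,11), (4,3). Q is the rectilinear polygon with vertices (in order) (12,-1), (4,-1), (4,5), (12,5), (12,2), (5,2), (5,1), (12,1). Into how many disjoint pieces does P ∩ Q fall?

P ∩ Q is a single connected region.

1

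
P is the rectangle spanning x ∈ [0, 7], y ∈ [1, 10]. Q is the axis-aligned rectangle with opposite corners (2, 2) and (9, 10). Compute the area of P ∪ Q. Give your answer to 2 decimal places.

79.00

By inclusion–exclusion:
Individual areas: |P| = 63, |Q| = 56.
|P∩Q|: x∈[2,7], y∈[2,10] → 5·8 = 40.
|P ∪ Q| = 119 − 40 = 79.00.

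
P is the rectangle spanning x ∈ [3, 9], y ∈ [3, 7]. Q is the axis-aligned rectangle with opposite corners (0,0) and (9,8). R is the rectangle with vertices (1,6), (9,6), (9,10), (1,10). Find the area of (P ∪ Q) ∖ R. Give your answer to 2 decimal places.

|P ∪ Q| = 72.
|(P ∪ Q) ∩ R| = 16.
|(P ∪ Q) ∖ R| = 72 − 16 = 56.00.

56.00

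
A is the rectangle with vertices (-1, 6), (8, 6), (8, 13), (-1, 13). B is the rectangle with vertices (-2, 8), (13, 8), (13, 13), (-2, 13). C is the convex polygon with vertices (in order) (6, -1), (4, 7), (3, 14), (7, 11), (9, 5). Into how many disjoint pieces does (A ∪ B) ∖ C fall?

2

(A ∪ B) ∖ C splits into 2 disjoint pieces (area 37.5536, area 31.1667).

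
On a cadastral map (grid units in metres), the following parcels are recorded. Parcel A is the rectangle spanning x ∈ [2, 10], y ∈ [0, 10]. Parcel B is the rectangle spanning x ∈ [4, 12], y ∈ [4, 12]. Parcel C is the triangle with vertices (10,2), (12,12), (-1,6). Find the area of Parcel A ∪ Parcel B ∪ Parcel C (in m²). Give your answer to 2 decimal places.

By inclusion–exclusion:
Individual areas: |Parcel A| = 80, |Parcel B| = 64, |Parcel C| = 59.
|Parcel A∩Parcel B|: x∈[4,10], y∈[4,10] → 6·6 = 36.
|Parcel A∩Parcel C| = 44.9534.
|Parcel B∩Parcel C| = 42.7853.
|Parcel A∩Parcel B∩Parcel C| = 32.852.
|Parcel A ∪ Parcel B ∪ Parcel C| = 203 − 123.7387 + 32.852 = 112.11.

112.11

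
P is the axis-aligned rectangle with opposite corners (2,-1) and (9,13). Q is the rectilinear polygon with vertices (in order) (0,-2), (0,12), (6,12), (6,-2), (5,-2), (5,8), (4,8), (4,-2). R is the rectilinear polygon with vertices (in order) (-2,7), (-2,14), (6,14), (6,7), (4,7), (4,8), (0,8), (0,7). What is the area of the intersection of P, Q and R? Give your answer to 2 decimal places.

17.00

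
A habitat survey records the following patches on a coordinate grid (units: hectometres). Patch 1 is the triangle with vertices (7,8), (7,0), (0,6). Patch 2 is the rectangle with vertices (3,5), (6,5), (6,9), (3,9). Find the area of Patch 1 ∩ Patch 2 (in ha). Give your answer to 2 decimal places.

The intersection is the polygon with vertices (6,7.714), (6,5), (3,5), (3,6.857).
By the shoelace formula its area is 6.86.

6.86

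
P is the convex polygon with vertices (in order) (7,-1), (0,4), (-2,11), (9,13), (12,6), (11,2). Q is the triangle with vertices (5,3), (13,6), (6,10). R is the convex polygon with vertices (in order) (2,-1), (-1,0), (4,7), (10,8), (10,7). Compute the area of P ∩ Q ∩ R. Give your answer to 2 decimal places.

The intersection is the polygon with vertices (5,3), (5.61,7.268), (9.613,7.936), (10,7.714), (10,7), (6.6,3.6).
By the shoelace formula its area is 13.29.

13.29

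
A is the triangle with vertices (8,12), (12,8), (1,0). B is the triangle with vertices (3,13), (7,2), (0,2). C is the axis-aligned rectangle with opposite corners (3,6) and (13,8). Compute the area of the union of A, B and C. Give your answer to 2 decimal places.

72.33

By inclusion–exclusion:
Individual areas: |A| = 38, |B| = 38.5, |C| = 20.
|A∩B| = 9.2971.
|A∩C| = 11.0833.
|B∩C| = 4.3636.
|A∩B∩C| = 0.5771.
|A ∪ B ∪ C| = 96.5 − 24.7441 + 0.5771 = 72.33.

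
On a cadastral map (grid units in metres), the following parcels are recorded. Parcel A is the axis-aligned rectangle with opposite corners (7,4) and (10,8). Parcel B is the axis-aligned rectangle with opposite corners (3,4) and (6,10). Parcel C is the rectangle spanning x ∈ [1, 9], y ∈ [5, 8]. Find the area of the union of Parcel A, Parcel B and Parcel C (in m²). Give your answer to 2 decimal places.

By inclusion–exclusion:
Individual areas: |Parcel A| = 12, |Parcel B| = 18, |Parcel C| = 24.
|Parcel A∩Parcel B| = 0 (no overlap).
|Parcel A∩Parcel C|: x∈[7,9], y∈[5,8] → 2·3 = 6.
|Parcel B∩Parcel C|: x∈[3,6], y∈[5,8] → 3·3 = 9.
|Parcel A∩Parcel B∩Parcel C| = 0.
|Parcel A ∪ Parcel B ∪ Parcel C| = 54 − 15 + 0 = 39.00.

39.00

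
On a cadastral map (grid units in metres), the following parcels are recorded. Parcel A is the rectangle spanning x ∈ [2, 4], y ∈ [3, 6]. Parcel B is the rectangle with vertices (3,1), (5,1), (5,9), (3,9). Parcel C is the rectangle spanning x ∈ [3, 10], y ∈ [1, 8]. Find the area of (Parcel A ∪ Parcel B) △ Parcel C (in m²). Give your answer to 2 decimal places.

|Parcel A ∪ Parcel B| = 19.
|(Parcel A ∪ Parcel B) ∩ Parcel C| = 14.
|(Parcel A ∪ Parcel B) △ Parcel C| = 19 + 49 − 28 = 40.00.

40.00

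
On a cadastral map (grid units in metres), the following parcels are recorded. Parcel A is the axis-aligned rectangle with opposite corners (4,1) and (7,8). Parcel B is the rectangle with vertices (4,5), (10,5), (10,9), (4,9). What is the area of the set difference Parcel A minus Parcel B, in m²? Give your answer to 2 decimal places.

12.00

|Parcel A∩Parcel B|: x∈[4,7], y∈[5,8] → 3·3 = 9.
|Parcel A| = 21.
|Parcel A ∖ Parcel B| = |Parcel A| − |Parcel A∩Parcel B| = 21 − 9 = 12.00.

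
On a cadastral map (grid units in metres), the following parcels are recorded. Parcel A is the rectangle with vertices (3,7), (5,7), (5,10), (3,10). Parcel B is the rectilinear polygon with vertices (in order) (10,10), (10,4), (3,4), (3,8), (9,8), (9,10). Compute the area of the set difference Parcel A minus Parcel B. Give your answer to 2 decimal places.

|Parcel A| = 6, |Parcel A∩Parcel B| = 2.
|Parcel A ∖ Parcel B| = |Parcel A| − |Parcel A∩Parcel B| = 6 − 2 = 4.00.

4.00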